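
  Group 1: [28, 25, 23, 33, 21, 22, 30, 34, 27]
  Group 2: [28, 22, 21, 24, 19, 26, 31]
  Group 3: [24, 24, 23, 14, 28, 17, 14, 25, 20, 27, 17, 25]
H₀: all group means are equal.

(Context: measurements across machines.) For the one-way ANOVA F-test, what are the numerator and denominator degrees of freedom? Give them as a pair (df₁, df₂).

k = 3 groups, N = 28 total
df = (k−1, N−k) = (3−1, 28−3) = (2, 25)

degrees of freedom = [2, 25]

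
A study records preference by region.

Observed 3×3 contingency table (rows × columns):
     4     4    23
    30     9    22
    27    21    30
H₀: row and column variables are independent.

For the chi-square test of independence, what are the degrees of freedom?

df = (r−1)(c−1) = (3−1)·(3−1) = 4

degrees of freedom = 4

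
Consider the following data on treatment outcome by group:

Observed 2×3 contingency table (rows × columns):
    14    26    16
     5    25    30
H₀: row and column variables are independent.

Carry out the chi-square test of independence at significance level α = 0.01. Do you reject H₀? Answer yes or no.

reject H₀: no

Row totals [56, 60], col totals [19, 51, 46], n=116
χ² = (14−9.17)²/9.17 + (26−24.62)²/24.62 + (16−22.21)²/22.21 + (5−9.83)²/9.83 + (25−26.38)²/26.38 + (30−23.79)²/23.79 = 8.4157
df = 2
p-value (upper-tail) = 0.01488
At α=0.01: p ≥ α → fail to reject H₀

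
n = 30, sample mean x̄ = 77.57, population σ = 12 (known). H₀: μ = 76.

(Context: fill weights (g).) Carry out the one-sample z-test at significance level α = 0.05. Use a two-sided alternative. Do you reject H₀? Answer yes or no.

SE = σ/√n = 12/√30 = 2.1909
z = (x̄−μ₀)/SE = (77.57−76)/2.1909 = 0.7166
p-value (two-sided) = 0.47362
At α=0.05: p ≥ α → fail to reject H₀

reject H₀: no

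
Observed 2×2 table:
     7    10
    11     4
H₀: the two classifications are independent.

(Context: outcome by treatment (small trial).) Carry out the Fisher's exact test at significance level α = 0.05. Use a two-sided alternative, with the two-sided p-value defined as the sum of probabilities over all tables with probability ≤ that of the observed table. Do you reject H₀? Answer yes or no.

reject H₀: no

Margins: r₁=17, r₂=15, c₁=18, c₂=14, n=32
p_obs = C(17,7)·C(15,11)/C(32,18); sum pmf over tables with pmf ≤ p_obs
p-value (two-sided) = 0.08697
At α=0.05: p ≥ α → fail to reject H₀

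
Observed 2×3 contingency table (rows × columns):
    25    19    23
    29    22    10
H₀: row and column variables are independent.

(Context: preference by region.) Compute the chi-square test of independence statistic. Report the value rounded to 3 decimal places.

Row totals [67, 61], col totals [54, 41, 33], n=128
χ² = (25−28.27)²/28.27 + (19−21.46)²/21.46 + (23−17.27)²/17.27 + (29−25.73)²/25.73 + (22−19.54)²/19.54 + (10−15.73)²/15.73 = 5.3676
df = 2

test statistic = 5.368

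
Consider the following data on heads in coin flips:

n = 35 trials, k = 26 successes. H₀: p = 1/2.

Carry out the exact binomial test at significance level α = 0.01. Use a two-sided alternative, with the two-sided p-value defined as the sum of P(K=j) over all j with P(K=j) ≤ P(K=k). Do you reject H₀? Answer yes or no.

reject H₀: yes

Exact binomial: n=35, k=26, p₀=1/2=0.5000
P(X=j) = C(n,j)·p₀^j·(1−p₀)^(n−j); p = Σ P(X=j) over j with P(X=j) ≤ P(X=26)
p-value (two-sided) = 0.00599
At α=0.01: p < α → reject H₀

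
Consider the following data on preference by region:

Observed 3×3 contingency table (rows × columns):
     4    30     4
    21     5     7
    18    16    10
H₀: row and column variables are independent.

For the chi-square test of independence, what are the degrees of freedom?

df = (r−1)(c−1) = (3−1)·(3−1) = 4

degrees of freedom = 4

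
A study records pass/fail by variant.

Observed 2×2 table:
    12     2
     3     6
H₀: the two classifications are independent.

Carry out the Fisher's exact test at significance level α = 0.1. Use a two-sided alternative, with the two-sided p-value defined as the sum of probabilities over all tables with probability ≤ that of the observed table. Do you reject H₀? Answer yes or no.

reject H₀: yes

Margins: r₁=14, r₂=9, c₁=15, c₂=8, n=23
p_obs = C(14,12)·C(9,3)/C(23,15); sum pmf over tables with pmf ≤ p_obs
p-value (two-sided) = 0.02276
At α=0.1: p < α → reject H₀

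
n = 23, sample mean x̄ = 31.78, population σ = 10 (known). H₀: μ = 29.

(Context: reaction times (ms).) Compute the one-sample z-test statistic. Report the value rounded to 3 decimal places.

SE = σ/√n = 10/√23 = 2.0851
z = (x̄−μ₀)/SE = (31.78−29)/2.0851 = 1.3332

test statistic = 1.333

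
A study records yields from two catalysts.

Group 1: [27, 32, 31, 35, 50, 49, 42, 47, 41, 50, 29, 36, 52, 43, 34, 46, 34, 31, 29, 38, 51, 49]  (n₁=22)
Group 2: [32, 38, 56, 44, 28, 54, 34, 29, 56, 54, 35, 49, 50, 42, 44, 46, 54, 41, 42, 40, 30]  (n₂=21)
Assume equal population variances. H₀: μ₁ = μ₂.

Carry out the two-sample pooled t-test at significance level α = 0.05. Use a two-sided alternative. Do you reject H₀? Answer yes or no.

reject H₀: no

x̄₁=39.818, s₁=8.393, n₁=22
x̄₂=42.762, s₂=9.197, n₂=21
s_p² = [21·8.393² + 20·9.197²]/41 = 77.3435
SE = √(s_p²·(1/22+1/21)) = 2.6830
t = (39.818−42.762)/2.6830 = -1.0972
df = 41
p-value (two-sided) = 0.27897
At α=0.05: p ≥ α → fail to reject H₀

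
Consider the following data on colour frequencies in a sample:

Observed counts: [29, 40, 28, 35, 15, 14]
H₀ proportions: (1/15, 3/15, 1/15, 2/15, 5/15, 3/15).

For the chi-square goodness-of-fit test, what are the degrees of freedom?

degrees of freedom = 5

df = k − 1 = 6 − 1 = 5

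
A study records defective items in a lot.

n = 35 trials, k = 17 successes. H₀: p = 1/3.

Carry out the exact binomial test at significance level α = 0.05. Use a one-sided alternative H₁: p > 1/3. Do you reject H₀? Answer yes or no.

Exact binomial: n=35, k=17, p₀=1/3=0.3333
P(X≥17) from Σ C(n,i)·p₀^i·(1−p₀)^(n−i)
p-value (one-sided, H₁ greater) = 0.04420
At α=0.05: p < α → reject H₀

reject H₀: yes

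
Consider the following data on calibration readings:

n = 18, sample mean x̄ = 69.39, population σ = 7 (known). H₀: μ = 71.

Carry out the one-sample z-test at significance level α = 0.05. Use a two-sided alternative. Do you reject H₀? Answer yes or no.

reject H₀: no

SE = σ/√n = 7/√18 = 1.6499
z = (x̄−μ₀)/SE = (69.39−71)/1.6499 = -0.9758
p-value (two-sided) = 0.32916
At α=0.05: p ≥ α → fail to reject H₀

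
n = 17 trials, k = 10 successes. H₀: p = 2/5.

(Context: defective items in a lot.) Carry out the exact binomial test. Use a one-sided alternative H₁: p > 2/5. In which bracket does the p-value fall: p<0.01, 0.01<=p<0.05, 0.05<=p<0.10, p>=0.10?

Exact binomial: n=17, k=10, p₀=2/5=0.4000
P(X≥10) from Σ C(n,i)·p₀^i·(1−p₀)^(n−i)
p-value (one-sided, H₁ greater) = 0.09190
→ bracket: 0.05<=p<0.10

p-value bracket: 0.05<=p<0.10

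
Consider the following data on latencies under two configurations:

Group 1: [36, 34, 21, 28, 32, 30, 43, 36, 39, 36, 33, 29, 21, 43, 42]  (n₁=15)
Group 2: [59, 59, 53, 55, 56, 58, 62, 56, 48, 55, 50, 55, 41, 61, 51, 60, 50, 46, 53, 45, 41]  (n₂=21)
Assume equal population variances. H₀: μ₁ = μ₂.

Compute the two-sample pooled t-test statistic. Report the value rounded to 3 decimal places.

x̄₁=33.533, s₁=6.968, n₁=15
x̄₂=53.048, s₂=6.201, n₂=21
s_p² = [14·6.968² + 20·6.201²]/34 = 42.6084
SE = √(s_p²·(1/15+1/21)) = 2.2067
t = (33.533−53.048)/2.2067 = -8.8432
df = 34

test statistic = -8.843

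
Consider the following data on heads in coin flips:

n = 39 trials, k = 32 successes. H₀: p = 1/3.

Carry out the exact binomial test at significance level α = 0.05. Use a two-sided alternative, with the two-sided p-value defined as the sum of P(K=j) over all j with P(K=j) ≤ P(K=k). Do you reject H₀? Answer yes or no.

Exact binomial: n=39, k=32, p₀=1/3=0.3333
P(X=j) = C(n,j)·p₀^j·(1−p₀)^(n−j); p = Σ P(X=j) over j with P(X=j) ≤ P(X=32)
p-value (two-sided) = 0.00000
At α=0.05: p < α → reject H₀

reject H₀: yes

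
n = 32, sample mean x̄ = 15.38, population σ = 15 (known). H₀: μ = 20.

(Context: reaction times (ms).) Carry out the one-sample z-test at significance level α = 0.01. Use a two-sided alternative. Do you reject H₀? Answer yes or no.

SE = σ/√n = 15/√32 = 2.6517
z = (x̄−μ₀)/SE = (15.38−20)/2.6517 = -1.7423
p-value (two-sided) = 0.08145
At α=0.01: p ≥ α → fail to reject H₀

reject H₀: no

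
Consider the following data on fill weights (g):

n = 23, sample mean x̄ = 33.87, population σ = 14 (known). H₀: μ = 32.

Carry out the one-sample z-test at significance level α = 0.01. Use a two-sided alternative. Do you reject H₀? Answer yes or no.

reject H₀: no

SE = σ/√n = 14/√23 = 2.9192
z = (x̄−μ₀)/SE = (33.87−32)/2.9192 = 0.6406
p-value (two-sided) = 0.52179
At α=0.01: p ≥ α → fail to reject H₀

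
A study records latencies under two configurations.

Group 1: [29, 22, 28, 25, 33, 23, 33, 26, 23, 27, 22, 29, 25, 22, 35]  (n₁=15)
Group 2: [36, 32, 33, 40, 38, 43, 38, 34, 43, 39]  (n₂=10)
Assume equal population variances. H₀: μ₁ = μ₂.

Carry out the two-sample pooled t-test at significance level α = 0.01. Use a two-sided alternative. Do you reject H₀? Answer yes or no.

reject H₀: yes

x̄₁=26.800, s₁=4.313, n₁=15
x̄₂=37.600, s₂=3.864, n₂=10
s_p² = [14·4.313² + 9·3.864²]/23 = 17.1652
SE = √(s_p²·(1/15+1/10)) = 1.6914
t = (26.800−37.600)/1.6914 = -6.3852
df = 23
p-value (two-sided) = 0.00000
At α=0.01: p < α → reject H₀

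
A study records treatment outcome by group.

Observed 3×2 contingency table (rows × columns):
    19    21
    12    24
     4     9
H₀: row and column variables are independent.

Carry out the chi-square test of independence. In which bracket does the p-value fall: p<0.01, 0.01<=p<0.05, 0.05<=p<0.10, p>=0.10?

Row totals [40, 36, 13], col totals [35, 54], n=89
χ² = (19−15.73)²/15.73 + (21−24.27)²/24.27 + (12−14.16)²/14.16 + (24−21.84)²/21.84 + (4−5.11)²/5.11 + (9−7.89)²/7.89 = 2.0608
df = 2
p-value (upper-tail) = 0.35686
→ bracket: p>=0.10

p-value bracket: p>=0.10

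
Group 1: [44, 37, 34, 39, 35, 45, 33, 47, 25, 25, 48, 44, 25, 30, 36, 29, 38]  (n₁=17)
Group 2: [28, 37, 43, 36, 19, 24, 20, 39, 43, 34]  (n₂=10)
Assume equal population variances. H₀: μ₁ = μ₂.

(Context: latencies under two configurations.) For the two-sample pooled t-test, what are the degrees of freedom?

df = n₁ + n₂ − 2 = 17 + 10 − 2 = 25

degrees of freedom = 25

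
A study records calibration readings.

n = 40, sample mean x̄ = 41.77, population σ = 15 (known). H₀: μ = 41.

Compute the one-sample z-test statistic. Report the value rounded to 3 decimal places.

SE = σ/√n = 15/√40 = 2.3717
z = (x̄−μ₀)/SE = (41.77−41)/2.3717 = 0.3247

test statistic = 0.325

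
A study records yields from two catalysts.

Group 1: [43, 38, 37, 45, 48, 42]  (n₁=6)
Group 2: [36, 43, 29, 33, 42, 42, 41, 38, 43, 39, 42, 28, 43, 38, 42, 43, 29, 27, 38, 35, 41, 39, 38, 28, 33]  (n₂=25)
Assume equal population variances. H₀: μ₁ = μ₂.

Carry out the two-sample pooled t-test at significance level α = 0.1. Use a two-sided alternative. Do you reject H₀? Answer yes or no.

x̄₁=42.167, s₁=4.167, n₁=6
x̄₂=37.200, s₂=5.454, n₂=25
s_p² = [5·4.167² + 24·5.454²]/29 = 27.6149
SE = √(s_p²·(1/6+1/25)) = 2.3890
t = (42.167−37.200)/2.3890 = 2.0790
df = 29
p-value (two-sided) = 0.04657
At α=0.1: p < α → reject H₀

reject H₀: yes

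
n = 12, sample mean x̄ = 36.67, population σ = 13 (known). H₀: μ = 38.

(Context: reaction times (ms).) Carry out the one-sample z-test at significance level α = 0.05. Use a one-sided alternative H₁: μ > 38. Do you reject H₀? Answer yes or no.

reject H₀: no

SE = σ/√n = 13/√12 = 3.7528
z = (x̄−μ₀)/SE = (36.67−38)/3.7528 = -0.3544
p-value (one-sided, H₁ greater) = 0.63848
At α=0.05: p ≥ α → fail to reject H₀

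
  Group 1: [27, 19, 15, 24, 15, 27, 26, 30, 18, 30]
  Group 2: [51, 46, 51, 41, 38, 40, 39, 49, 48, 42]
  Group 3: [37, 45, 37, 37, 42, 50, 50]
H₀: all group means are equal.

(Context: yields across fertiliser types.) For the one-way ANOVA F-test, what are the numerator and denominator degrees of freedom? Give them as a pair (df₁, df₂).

degrees of freedom = [2, 24]

k = 3 groups, N = 27 total
df = (k−1, N−k) = (3−1, 27−3) = (2, 24)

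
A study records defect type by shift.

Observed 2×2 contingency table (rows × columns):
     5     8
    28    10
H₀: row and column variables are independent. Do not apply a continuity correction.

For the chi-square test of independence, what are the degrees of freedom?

df = (r−1)(c−1) = (2−1)·(2−1) = 1

degrees of freedom = 1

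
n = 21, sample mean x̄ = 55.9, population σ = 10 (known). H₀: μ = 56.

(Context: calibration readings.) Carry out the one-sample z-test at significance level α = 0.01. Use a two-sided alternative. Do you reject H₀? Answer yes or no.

SE = σ/√n = 10/√21 = 2.1822
z = (x̄−μ₀)/SE = (55.9−56)/2.1822 = -0.0458
p-value (two-sided) = 0.96345
At α=0.01: p ≥ α → fail to reject H₀

reject H₀: no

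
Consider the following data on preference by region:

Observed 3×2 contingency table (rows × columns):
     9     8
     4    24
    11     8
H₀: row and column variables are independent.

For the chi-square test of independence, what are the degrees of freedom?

degrees of freedom = 2

df = (r−1)(c−1) = (3−1)·(2−1) = 2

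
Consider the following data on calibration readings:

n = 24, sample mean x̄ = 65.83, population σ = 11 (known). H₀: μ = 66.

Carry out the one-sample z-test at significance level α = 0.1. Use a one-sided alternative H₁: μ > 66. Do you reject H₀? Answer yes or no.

reject H₀: no

SE = σ/√n = 11/√24 = 2.2454
z = (x̄−μ₀)/SE = (65.83−66)/2.2454 = -0.0757
p-value (one-sided, H₁ greater) = 0.53018
At α=0.1: p ≥ α → fail to reject H₀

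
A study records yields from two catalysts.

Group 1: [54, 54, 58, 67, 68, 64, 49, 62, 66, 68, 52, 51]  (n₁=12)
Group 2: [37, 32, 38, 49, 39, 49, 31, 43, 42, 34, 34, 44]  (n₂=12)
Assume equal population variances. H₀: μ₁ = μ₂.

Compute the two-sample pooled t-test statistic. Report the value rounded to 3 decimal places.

x̄₁=59.417, s₁=7.204, n₁=12
x̄₂=39.333, s₂=6.155, n₂=12
s_p² = [11·7.204² + 11·6.155²]/22 = 44.8902
SE = √(s_p²·(1/12+1/12)) = 2.7353
t = (59.417−39.333)/2.7353 = 7.3424
df = 22

test statistic = 7.342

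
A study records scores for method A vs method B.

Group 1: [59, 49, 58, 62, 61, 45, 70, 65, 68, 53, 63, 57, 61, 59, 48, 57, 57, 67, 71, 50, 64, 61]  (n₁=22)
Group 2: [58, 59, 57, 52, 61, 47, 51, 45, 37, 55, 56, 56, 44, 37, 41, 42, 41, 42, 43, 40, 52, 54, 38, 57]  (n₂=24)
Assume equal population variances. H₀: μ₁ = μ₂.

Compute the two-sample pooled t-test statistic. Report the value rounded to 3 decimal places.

x̄₁=59.318, s₁=7.080, n₁=22
x̄₂=48.542, s₂=7.874, n₂=24
s_p² = [21·7.080² + 23·7.874²]/44 = 56.3348
SE = √(s_p²·(1/22+1/24)) = 2.2154
t = (59.318−48.542)/2.2154 = 4.8644
df = 44

test statistic = 4.864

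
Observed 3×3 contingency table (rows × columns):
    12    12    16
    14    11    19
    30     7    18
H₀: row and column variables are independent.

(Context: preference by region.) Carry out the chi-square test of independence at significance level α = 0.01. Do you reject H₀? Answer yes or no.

reject H₀: no

Row totals [40, 44, 55], col totals [56, 30, 53], n=139
χ² = (12−16.12)²/16.12 + (12−8.63)²/8.63 + (16−15.25)²/15.25 + (14−17.73)²/17.73 + (11−9.50)²/9.50 + (19−16.78)²/16.78 + (30−22.16)²/22.16 + (7−11.87)²/11.87 + (18−20.97)²/20.97 = 8.9112
df = 4
p-value (upper-tail) = 0.06336
At α=0.01: p ≥ α → fail to reject H₀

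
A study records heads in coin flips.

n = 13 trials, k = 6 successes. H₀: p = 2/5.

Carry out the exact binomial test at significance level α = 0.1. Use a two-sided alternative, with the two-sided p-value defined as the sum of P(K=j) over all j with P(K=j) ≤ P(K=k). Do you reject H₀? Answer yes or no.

reject H₀: no

Exact binomial: n=13, k=6, p₀=2/5=0.4000
P(X=j) = C(n,j)·p₀^j·(1−p₀)^(n−j); p = Σ P(X=j) over j with P(X=j) ≤ P(X=6)
p-value (two-sided) = 0.77865
At α=0.1: p ≥ α → fail to reject H₀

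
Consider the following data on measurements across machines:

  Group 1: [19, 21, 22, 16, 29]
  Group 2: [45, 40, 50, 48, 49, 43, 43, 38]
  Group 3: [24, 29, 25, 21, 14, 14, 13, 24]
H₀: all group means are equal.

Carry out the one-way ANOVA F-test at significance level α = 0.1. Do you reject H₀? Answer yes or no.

reject H₀: yes

Group means [21.40, 44.50, 20.50], grand mean 29.857
SSB = Σnᵢ(x̄ᵢ−x̄)² = 2773.371; SSW = ΣΣ(x−x̄ᵢ)² = 481.200
MSB = 2773.371/2 = 1386.6857; MSW = 481.200/18 = 26.7333
F = MSB/MSW = 51.8710
df = (2, 18)
p-value (upper-tail) = 0.00000
At α=0.1: p < α → reject H₀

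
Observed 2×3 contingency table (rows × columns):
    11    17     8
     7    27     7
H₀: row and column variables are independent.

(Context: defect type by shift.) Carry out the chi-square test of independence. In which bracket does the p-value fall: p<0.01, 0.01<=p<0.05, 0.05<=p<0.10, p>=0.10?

p-value bracket: p>=0.10

Row totals [36, 41], col totals [18, 44, 15], n=77
χ² = (11−8.42)²/8.42 + (17−20.57)²/20.57 + (8−7.01)²/7.01 + (7−9.58)²/9.58 + (27−23.43)²/23.43 + (7−7.99)²/7.99 = 2.9159
df = 2
p-value (upper-tail) = 0.23271
→ bracket: p>=0.10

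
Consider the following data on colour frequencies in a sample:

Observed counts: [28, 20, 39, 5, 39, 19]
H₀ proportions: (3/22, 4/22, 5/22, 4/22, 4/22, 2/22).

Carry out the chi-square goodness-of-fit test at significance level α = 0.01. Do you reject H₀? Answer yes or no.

reject H₀: yes

n = 150; E_i = n·p_i = [20.45, 27.27, 34.09, 27.27, 27.27, 13.64]
χ² = (28−20.45)²/20.45 + (20−27.27)²/27.27 + (39−34.09)²/34.09 + (5−27.27)²/27.27 + (39−27.27)²/27.27 + (19−13.64)²/13.64 = 30.7716
df = 5
p-value (upper-tail) = 0.00001
At α=0.01: p < α → reject H₀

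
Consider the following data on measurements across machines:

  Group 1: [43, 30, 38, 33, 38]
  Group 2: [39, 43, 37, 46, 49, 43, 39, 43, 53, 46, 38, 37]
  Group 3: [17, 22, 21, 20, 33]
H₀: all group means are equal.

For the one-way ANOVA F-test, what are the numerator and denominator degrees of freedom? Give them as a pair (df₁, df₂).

k = 3 groups, N = 22 total
df = (k−1, N−k) = (3−1, 22−3) = (2, 19)

degrees of freedom = [2, 19]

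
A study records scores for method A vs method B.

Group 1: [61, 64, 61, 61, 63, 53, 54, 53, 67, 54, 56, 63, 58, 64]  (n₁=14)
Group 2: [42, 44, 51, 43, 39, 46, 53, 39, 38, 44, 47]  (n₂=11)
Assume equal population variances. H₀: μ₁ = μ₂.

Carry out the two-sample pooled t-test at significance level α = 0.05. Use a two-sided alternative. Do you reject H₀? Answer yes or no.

reject H₀: yes

x̄₁=59.429, s₁=4.702, n₁=14
x̄₂=44.182, s₂=4.834, n₂=11
s_p² = [13·4.702² + 10·4.834²]/23 = 22.6550
SE = √(s_p²·(1/14+1/11)) = 1.9177
t = (59.429−44.182)/1.9177 = 7.9503
df = 23
p-value (two-sided) = 0.00000
At α=0.05: p < α → reject H₀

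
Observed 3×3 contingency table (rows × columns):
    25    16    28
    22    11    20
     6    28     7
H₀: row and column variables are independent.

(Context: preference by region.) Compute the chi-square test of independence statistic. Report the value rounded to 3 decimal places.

test statistic = 29.658

Row totals [69, 53, 41], col totals [53, 55, 55], n=163
χ² = (25−22.44)²/22.44 + (16−23.28)²/23.28 + (28−23.28)²/23.28 + (22−17.23)²/17.23 + (11−17.88)²/17.88 + (20−17.88)²/17.88 + (6−13.33)²/13.33 + (28−13.83)²/13.83 + (7−13.83)²/13.83 = 29.6582
df = 4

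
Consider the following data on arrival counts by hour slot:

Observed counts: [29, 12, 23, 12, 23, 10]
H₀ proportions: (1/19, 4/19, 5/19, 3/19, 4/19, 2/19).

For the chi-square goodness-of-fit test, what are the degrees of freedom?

df = k − 1 = 6 − 1 = 5

degrees of freedom = 5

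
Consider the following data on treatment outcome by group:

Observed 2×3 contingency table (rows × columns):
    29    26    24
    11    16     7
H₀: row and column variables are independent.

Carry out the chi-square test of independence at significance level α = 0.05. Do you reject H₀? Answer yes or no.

reject H₀: no

Row totals [79, 34], col totals [40, 42, 31], n=113
χ² = (29−27.96)²/27.96 + (26−29.36)²/29.36 + (24−21.67)²/21.67 + (11−12.04)²/12.04 + (16−12.64)²/12.64 + (7−9.33)²/9.33 = 2.2381
df = 2
p-value (upper-tail) = 0.32659
At α=0.05: p ≥ α → fail to reject H₀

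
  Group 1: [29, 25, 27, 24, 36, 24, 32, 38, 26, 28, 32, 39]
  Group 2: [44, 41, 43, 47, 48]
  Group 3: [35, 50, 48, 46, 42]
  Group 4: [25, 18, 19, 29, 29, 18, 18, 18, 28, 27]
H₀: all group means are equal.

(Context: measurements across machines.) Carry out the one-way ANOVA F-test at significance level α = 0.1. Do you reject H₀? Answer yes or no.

reject H₀: yes

Group means [30.00, 44.60, 44.20, 22.90], grand mean 32.281
SSB = Σnᵢ(x̄ᵢ−x̄)² = 2411.569; SSW = ΣΣ(x−x̄ᵢ)² = 722.900
MSB = 2411.569/3 = 803.8563; MSW = 722.900/28 = 25.8179
F = MSB/MSW = 31.1357
df = (3, 28)
p-value (upper-tail) = 0.00000
At α=0.1: p < α → reject H₀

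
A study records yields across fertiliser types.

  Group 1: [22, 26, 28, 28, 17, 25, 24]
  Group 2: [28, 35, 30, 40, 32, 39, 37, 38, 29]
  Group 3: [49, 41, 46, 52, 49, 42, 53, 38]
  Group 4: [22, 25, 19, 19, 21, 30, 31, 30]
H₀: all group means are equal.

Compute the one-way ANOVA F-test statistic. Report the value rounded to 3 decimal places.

test statistic = 36.199

Group means [24.29, 34.22, 46.25, 24.62], grand mean 32.656
SSB = Σnᵢ(x̄ᵢ−x̄)² = 2506.860; SSW = ΣΣ(x−x̄ᵢ)² = 646.359
MSB = 2506.860/3 = 835.6199; MSW = 646.359/28 = 23.0843
F = MSB/MSW = 36.1987
df = (3, 28)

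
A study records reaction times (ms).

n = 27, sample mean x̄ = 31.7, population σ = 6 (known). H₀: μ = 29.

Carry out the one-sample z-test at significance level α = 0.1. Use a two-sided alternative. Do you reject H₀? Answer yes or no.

SE = σ/√n = 6/√27 = 1.1547
z = (x̄−μ₀)/SE = (31.7−29)/1.1547 = 2.3383
p-value (two-sided) = 0.01937
At α=0.1: p < α → reject H₀

reject H₀: yes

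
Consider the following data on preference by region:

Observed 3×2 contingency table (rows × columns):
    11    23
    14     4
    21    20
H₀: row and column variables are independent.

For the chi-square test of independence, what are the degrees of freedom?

degrees of freedom = 2

df = (r−1)(c−1) = (3−1)·(2−1) = 2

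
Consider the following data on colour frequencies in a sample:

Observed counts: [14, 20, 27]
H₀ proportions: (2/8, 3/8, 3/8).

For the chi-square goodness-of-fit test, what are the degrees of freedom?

df = k − 1 = 3 − 1 = 2

degrees of freedom = 2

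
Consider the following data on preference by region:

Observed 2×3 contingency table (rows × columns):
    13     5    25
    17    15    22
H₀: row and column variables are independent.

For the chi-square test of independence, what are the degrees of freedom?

degrees of freedom = 2

df = (r−1)(c−1) = (2−1)·(3−1) = 2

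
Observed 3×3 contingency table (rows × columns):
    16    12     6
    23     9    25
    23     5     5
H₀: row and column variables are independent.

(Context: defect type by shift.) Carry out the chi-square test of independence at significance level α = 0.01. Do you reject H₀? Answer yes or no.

Row totals [34, 57, 33], col totals [62, 26, 36], n=124
χ² = (16−17.00)²/17.00 + (12−7.13)²/7.13 + (6−9.87)²/9.87 + (23−28.50)²/28.50 + (9−11.95)²/11.95 + (25−16.55)²/16.55 + (23−16.50)²/16.50 + (5−6.92)²/6.92 + (5−9.58)²/9.58 = 16.2948
df = 4
p-value (upper-tail) = 0.00265
At α=0.01: p < α → reject H₀

reject H₀: yes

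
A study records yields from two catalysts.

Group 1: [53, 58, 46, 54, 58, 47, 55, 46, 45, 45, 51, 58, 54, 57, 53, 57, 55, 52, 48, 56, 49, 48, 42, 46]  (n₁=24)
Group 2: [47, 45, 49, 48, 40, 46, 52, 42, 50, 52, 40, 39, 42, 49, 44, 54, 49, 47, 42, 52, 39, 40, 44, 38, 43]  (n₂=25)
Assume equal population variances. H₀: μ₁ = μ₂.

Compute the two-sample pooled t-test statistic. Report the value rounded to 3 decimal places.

test statistic = 4.358

x̄₁=51.375, s₁=4.959, n₁=24
x̄₂=45.320, s₂=4.767, n₂=25
s_p² = [23·4.959² + 24·4.767²]/47 = 23.6397
SE = √(s_p²·(1/24+1/25)) = 1.3895
t = (51.375−45.320)/1.3895 = 4.3578
df = 47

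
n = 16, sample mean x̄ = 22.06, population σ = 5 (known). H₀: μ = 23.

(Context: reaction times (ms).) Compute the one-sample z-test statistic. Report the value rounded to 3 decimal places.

SE = σ/√n = 5/√16 = 1.2500
z = (x̄−μ₀)/SE = (22.06−23)/1.2500 = -0.7520

test statistic = -0.752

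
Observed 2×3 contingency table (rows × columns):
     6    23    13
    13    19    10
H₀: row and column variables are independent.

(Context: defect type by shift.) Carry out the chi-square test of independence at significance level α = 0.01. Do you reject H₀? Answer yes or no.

Row totals [42, 42], col totals [19, 42, 23], n=84
χ² = (6−9.50)²/9.50 + (23−21.00)²/21.00 + (13−11.50)²/11.50 + (13−9.50)²/9.50 + (19−21.00)²/21.00 + (10−11.50)²/11.50 = 3.3512
df = 2
p-value (upper-tail) = 0.18720
At α=0.01: p ≥ α → fail to reject H₀

reject H₀: no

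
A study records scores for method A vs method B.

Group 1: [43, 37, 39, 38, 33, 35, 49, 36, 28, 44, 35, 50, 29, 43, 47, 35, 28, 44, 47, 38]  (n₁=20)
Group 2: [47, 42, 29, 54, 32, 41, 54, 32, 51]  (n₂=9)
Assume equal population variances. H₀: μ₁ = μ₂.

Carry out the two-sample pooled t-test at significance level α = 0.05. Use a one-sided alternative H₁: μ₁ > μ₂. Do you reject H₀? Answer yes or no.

reject H₀: no

x̄₁=38.900, s₁=6.774, n₁=20
x̄₂=42.444, s₂=9.761, n₂=9
s_p² = [19·6.774² + 8·9.761²]/27 = 60.5193
SE = √(s_p²·(1/20+1/9)) = 3.1226
t = (38.900−42.444)/3.1226 = -1.1351
df = 27
p-value (one-sided, H₁ greater) = 0.86685
At α=0.05: p ≥ α → fail to reject H₀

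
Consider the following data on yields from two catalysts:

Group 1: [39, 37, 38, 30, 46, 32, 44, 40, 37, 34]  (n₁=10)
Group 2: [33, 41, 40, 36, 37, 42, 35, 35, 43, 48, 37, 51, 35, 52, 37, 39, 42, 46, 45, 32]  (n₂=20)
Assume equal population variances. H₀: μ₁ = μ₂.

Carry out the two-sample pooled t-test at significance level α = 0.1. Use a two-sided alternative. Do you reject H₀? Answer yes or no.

x̄₁=37.700, s₁=4.968, n₁=10
x̄₂=40.300, s₂=5.796, n₂=20
s_p² = [9·4.968² + 19·5.796²]/28 = 30.7250
SE = √(s_p²·(1/10+1/20)) = 2.1468
t = (37.700−40.300)/2.1468 = -1.2111
df = 28
p-value (two-sided) = 0.23598
At α=0.1: p ≥ α → fail to reject H₀

reject H₀: no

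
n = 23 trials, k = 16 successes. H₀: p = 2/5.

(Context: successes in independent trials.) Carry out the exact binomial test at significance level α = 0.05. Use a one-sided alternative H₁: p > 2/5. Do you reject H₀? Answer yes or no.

reject H₀: yes

Exact binomial: n=23, k=16, p₀=2/5=0.4000
P(X≥16) from Σ C(n,i)·p₀^i·(1−p₀)^(n−i)
p-value (one-sided, H₁ greater) = 0.00397
At α=0.05: p < α → reject H₀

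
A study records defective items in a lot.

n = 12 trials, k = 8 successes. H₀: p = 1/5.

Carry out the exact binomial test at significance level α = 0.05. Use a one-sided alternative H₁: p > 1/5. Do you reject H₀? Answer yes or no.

Exact binomial: n=12, k=8, p₀=1/5=0.2000
P(X≥8) from Σ C(n,i)·p₀^i·(1−p₀)^(n−i)
p-value (one-sided, H₁ greater) = 0.00058
At α=0.05: p < α → reject H₀

reject H₀: yes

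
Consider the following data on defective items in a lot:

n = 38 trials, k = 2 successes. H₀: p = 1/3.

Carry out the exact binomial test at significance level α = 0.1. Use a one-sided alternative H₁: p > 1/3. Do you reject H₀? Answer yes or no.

Exact binomial: n=38, k=2, p₀=1/3=0.3333
P(X≥2) from Σ C(n,i)·p₀^i·(1−p₀)^(n−i)
p-value (one-sided, H₁ greater) = 1.00000
At α=0.1: p ≥ α → fail to reject H₀

reject H₀: no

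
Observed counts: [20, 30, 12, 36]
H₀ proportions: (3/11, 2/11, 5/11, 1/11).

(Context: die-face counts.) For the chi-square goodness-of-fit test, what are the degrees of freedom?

degrees of freedom = 3

df = k − 1 = 4 − 1 = 3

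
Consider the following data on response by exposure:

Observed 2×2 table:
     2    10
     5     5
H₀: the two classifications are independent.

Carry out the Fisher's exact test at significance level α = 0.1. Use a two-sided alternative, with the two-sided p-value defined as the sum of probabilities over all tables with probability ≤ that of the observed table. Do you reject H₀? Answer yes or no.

reject H₀: no

Margins: r₁=12, r₂=10, c₁=7, c₂=15, n=22
p_obs = C(12,2)·C(10,5)/C(22,7); sum pmf over tables with pmf ≤ p_obs
p-value (two-sided) = 0.17183
At α=0.1: p ≥ α → fail to reject H₀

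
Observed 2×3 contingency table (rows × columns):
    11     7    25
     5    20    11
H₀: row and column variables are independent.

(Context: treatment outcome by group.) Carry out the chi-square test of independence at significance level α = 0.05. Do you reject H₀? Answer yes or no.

Row totals [43, 36], col totals [16, 27, 36], n=79
χ² = (11−8.71)²/8.71 + (7−14.70)²/14.70 + (25−19.59)²/19.59 + (5−7.29)²/7.29 + (20−12.30)²/12.30 + (11−16.41)²/16.41 = 13.4390
df = 2
p-value (upper-tail) = 0.00121
At α=0.05: p < α → reject H₀

reject H₀: yes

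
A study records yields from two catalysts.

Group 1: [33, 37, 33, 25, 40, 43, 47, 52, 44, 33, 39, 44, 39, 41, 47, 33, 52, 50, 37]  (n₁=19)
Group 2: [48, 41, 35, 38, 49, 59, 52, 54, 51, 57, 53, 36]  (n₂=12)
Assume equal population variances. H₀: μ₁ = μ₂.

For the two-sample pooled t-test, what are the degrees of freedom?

df = n₁ + n₂ − 2 = 19 + 12 − 2 = 29

degrees of freedom = 29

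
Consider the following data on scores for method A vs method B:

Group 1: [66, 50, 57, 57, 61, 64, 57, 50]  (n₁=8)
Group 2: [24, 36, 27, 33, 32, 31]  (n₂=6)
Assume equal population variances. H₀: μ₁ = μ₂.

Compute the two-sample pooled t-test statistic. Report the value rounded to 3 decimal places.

x̄₁=57.750, s₁=5.849, n₁=8
x̄₂=30.500, s₂=4.324, n₂=6
s_p² = [7·5.849² + 5·4.324²]/12 = 27.7500
SE = √(s_p²·(1/8+1/6)) = 2.8450
t = (57.750−30.500)/2.8450 = 9.5784
df = 12

test statistic = 9.578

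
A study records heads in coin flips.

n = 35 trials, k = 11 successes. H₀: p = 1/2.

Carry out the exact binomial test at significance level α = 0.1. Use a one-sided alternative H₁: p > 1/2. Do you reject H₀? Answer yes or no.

Exact binomial: n=35, k=11, p₀=1/2=0.5000
P(X≥11) from Σ C(n,i)·p₀^i·(1−p₀)^(n−i)
p-value (one-sided, H₁ greater) = 0.99166
At α=0.1: p ≥ α → fail to reject H₀

reject H₀: no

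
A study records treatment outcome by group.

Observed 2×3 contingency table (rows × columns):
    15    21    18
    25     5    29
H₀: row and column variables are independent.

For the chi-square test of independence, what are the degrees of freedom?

df = (r−1)(c−1) = (2−1)·(3−1) = 2

degrees of freedom = 2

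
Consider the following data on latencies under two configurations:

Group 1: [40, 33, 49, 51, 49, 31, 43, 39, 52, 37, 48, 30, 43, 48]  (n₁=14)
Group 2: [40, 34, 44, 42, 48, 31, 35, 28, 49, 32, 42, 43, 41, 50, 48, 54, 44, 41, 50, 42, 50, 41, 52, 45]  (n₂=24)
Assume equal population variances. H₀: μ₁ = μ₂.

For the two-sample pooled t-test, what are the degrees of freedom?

degrees of freedom = 36

df = n₁ + n₂ − 2 = 14 + 24 − 2 = 36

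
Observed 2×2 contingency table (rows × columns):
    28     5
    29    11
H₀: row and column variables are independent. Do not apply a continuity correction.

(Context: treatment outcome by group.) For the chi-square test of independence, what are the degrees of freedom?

df = (r−1)(c−1) = (2−1)·(2−1) = 1

degrees of freedom = 1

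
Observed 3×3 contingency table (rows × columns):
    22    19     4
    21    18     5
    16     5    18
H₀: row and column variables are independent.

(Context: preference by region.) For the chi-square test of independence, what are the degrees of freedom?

df = (r−1)(c−1) = (3−1)·(3−1) = 4

degrees of freedom = 4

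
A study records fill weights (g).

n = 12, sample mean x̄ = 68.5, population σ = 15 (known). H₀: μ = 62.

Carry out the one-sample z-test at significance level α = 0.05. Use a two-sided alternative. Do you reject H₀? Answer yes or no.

SE = σ/√n = 15/√12 = 4.3301
z = (x̄−μ₀)/SE = (68.5−62)/4.3301 = 1.5011
p-value (two-sided) = 0.13333
At α=0.05: p ≥ α → fail to reject H₀

reject H₀: no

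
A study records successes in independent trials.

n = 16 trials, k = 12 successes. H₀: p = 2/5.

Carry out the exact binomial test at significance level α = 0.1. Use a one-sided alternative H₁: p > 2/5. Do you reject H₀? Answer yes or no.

Exact binomial: n=16, k=12, p₀=2/5=0.4000
P(X≥12) from Σ C(n,i)·p₀^i·(1−p₀)^(n−i)
p-value (one-sided, H₁ greater) = 0.00490
At α=0.1: p < α → reject H₀

reject H₀: yes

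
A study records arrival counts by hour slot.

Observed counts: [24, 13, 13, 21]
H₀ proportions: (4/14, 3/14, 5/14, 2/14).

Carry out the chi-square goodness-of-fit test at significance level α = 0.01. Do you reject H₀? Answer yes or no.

reject H₀: yes

n = 71; E_i = n·p_i = [20.29, 15.21, 25.36, 10.14]
χ² = (24−20.29)²/20.29 + (13−15.21)²/15.21 + (13−25.36)²/25.36 + (21−10.14)²/10.14 = 18.6460
df = 3
p-value (upper-tail) = 0.00032
At α=0.01: p < α → reject H₀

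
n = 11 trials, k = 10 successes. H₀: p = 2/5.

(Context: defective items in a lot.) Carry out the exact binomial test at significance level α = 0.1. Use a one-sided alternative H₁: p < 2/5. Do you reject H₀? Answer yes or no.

Exact binomial: n=11, k=10, p₀=2/5=0.4000
P(X≤10) from Σ C(n,i)·p₀^i·(1−p₀)^(n−i)
p-value (one-sided, H₁ less) = 0.99996
At α=0.1: p ≥ α → fail to reject H₀

reject H₀: no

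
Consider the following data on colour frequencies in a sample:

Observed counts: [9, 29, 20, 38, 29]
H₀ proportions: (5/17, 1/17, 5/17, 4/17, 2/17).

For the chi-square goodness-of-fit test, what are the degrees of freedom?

df = k − 1 = 5 − 1 = 4

degrees of freedom = 4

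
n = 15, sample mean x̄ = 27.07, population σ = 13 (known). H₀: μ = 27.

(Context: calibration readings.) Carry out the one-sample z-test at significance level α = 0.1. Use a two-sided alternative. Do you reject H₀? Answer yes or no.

reject H₀: no

SE = σ/√n = 13/√15 = 3.3566
z = (x̄−μ₀)/SE = (27.07−27)/3.3566 = 0.0209
p-value (two-sided) = 0.98336
At α=0.1: p ≥ α → fail to reject H₀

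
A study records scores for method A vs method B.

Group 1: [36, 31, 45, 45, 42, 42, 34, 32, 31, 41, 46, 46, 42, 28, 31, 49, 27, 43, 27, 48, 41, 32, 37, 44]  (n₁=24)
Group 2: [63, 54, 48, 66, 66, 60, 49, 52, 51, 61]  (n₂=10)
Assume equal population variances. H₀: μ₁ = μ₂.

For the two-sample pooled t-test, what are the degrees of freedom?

degrees of freedom = 32

df = n₁ + n₂ − 2 = 24 + 10 − 2 = 32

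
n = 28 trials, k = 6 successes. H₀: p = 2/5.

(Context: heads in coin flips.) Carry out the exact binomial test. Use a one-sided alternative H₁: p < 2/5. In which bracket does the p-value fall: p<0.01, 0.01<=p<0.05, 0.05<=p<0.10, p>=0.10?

p-value bracket: 0.01<=p<0.05

Exact binomial: n=28, k=6, p₀=2/5=0.4000
P(X≤6) from Σ C(n,i)·p₀^i·(1−p₀)^(n−i)
p-value (one-sided, H₁ less) = 0.03145
→ bracket: 0.01<=p<0.05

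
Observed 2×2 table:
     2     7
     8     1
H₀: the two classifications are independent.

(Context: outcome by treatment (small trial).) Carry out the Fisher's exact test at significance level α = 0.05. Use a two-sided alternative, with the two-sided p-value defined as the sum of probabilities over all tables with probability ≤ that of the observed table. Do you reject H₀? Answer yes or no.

reject H₀: yes

Margins: r₁=9, r₂=9, c₁=10, c₂=8, n=18
p_obs = C(9,2)·C(9,8)/C(18,10); sum pmf over tables with pmf ≤ p_obs
p-value (two-sided) = 0.01522
At α=0.05: p < α → reject H₀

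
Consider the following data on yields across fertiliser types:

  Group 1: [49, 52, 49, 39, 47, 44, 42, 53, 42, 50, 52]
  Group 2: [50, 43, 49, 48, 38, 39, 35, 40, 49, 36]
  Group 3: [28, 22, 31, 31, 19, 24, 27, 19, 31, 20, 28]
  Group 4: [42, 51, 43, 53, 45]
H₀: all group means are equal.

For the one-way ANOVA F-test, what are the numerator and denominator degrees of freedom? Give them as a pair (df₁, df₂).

k = 4 groups, N = 37 total
df = (k−1, N−k) = (4−1, 37−4) = (3, 33)

degrees of freedom = [3, 33]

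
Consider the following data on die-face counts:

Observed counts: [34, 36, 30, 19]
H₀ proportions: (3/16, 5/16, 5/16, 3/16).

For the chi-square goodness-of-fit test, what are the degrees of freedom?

df = k − 1 = 4 − 1 = 3

degrees of freedom = 3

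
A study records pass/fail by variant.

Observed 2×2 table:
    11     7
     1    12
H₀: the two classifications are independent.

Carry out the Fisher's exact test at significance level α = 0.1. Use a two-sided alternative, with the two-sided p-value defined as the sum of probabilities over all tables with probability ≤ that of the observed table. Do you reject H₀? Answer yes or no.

reject H₀: yes

Margins: r₁=18, r₂=13, c₁=12, c₂=19, n=31
p_obs = C(18,11)·C(13,1)/C(31,12); sum pmf over tables with pmf ≤ p_obs
p-value (two-sided) = 0.00338
At α=0.1: p < α → reject H₀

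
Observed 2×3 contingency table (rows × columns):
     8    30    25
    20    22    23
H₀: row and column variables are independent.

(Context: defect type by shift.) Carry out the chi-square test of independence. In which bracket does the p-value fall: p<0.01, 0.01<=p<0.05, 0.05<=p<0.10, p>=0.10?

Row totals [63, 65], col totals [28, 52, 48], n=128
χ² = (8−13.78)²/13.78 + (30−25.59)²/25.59 + (25−23.62)²/23.62 + (20−14.22)²/14.22 + (22−26.41)²/26.41 + (23−24.38)²/24.38 = 6.4273
df = 2
p-value (upper-tail) = 0.04021
→ bracket: 0.01<=p<0.05

p-value bracket: 0.01<=p<0.05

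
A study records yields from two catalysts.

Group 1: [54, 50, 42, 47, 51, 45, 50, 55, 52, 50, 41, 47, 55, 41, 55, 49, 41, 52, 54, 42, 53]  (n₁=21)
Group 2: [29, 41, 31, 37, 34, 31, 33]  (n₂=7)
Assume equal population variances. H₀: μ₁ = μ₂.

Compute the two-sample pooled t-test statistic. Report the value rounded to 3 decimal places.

x̄₁=48.857, s₁=5.062, n₁=21
x̄₂=33.714, s₂=4.112, n₂=7
s_p² = [20·5.062² + 6·4.112²]/26 = 23.6154
SE = √(s_p²·(1/21+1/7)) = 2.1209
t = (48.857−33.714)/2.1209 = 7.1399
df = 26

test statistic = 7.140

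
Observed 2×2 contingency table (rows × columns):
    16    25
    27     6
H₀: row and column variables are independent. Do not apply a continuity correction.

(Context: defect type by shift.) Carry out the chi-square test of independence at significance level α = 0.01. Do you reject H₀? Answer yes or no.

reject H₀: yes

Row totals [41, 33], col totals [43, 31], n=74
χ² = (16−23.82)²/23.82 + (25−17.18)²/17.18 + (27−19.18)²/19.18 + (6−13.82)²/13.82 = 13.7550
df = 1
p-value (upper-tail) = 0.00021
At α=0.01: p < α → reject H₀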